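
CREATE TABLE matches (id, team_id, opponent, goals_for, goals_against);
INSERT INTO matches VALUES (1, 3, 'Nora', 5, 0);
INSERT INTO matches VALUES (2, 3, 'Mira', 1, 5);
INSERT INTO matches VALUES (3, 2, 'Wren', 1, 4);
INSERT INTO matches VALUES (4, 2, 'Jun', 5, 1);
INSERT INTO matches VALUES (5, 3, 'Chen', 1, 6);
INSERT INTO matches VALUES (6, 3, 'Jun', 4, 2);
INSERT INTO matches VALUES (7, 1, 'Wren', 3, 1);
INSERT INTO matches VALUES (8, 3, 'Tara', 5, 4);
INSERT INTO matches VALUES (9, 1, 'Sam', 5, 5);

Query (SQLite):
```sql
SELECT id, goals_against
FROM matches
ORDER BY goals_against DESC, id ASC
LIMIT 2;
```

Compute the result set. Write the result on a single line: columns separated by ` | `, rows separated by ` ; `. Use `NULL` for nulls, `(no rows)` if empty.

5 | 6 ; 2 | 5

Sort by goals_against desc, tiebreak id asc: (6, id=5), (5, id=2), (5, id=9), (4, id=3), (4, id=8) …. Take first 2.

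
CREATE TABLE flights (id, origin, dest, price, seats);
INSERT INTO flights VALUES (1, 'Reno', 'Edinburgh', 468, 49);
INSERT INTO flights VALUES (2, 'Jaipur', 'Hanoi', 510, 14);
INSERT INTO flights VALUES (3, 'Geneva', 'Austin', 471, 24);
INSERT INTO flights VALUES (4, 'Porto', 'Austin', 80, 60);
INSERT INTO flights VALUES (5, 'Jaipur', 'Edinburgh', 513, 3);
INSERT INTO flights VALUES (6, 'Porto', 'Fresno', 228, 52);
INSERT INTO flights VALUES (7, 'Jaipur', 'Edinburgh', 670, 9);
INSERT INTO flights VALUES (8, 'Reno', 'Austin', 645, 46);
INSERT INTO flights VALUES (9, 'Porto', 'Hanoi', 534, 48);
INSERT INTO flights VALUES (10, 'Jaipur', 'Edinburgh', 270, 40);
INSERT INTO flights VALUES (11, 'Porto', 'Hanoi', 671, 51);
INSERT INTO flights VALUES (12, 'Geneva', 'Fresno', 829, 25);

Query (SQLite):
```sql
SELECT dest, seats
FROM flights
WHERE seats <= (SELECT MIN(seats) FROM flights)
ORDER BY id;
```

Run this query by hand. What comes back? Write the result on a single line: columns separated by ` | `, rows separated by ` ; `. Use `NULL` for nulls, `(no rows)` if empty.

Edinburgh | 3

Scalar subquery: MIN(seats) over all flights rows = 3.
Keep rows where seats <= that value.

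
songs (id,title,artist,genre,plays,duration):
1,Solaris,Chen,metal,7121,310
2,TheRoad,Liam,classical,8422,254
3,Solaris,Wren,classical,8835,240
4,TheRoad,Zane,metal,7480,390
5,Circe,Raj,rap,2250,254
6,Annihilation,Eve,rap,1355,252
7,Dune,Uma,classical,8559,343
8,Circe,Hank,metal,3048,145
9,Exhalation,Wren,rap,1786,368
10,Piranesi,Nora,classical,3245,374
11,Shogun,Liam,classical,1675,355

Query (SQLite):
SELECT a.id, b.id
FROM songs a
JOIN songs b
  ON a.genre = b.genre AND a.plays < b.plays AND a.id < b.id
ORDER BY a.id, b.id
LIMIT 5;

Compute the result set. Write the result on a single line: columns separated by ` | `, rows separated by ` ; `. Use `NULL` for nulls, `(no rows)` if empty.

Pairs (a,b) with same genre, a.plays < b.plays, a.id < b.id.
genre groups: classical:{2,3,7,10,11} metal:{1,4,8} rap:{5,6,9}
Ordered by (a.id, b.id); first 5.

1 | 4 ; 2 | 3 ; 2 | 7 ; 6 | 9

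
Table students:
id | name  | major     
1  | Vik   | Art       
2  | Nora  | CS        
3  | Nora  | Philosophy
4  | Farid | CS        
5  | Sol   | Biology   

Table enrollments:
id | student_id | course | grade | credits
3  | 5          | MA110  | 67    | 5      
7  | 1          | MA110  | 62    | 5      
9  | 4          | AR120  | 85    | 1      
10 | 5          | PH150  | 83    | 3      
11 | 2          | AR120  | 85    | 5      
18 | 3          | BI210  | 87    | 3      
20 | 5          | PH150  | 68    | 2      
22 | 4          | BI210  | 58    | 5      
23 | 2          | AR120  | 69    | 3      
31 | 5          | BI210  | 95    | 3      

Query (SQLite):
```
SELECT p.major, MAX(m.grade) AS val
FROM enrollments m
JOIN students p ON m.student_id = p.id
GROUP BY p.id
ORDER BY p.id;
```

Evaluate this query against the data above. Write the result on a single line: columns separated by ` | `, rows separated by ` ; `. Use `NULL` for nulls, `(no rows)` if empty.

Join each enrollments row to its students via student_id.
Group joined rows by students.id; compute MAX(m.grade) per group.
  1: ids {7} → MAX(m.grade)=62
  2: ids {11, 23} → MAX(m.grade)=85
  3: ids {18} → MAX(m.grade)=87
  4: ids {9, 22} → MAX(m.grade)=85
  5: ids {3, 10, 20, 31} → MAX(m.grade)=95

Art | 62 ; CS | 85 ; Philosophy | 87 ; CS | 85 ; Biology | 95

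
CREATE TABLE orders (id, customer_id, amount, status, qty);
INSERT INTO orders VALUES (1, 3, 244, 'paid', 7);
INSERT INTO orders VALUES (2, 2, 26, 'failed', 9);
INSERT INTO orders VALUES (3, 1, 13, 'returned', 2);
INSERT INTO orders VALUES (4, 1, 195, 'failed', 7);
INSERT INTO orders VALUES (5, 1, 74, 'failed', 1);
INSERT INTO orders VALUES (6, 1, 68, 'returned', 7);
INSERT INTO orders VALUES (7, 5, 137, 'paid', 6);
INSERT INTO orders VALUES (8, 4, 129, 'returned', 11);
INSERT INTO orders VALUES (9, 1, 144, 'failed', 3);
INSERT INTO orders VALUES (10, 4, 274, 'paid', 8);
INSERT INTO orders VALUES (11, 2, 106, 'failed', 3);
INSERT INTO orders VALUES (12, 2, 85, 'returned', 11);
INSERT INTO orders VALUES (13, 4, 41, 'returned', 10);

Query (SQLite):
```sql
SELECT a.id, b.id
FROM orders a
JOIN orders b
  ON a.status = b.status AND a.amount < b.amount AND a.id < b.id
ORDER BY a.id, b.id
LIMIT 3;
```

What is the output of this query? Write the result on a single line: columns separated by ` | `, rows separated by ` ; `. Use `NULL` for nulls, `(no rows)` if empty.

Pairs (a,b) with same status, a.amount < b.amount, a.id < b.id.
status groups: failed:{2,4,5,9,11} paid:{1,7,10} returned:{3,6,8,12,13}
Ordered by (a.id, b.id); first 3.

1 | 10 ; 2 | 4 ; 2 | 5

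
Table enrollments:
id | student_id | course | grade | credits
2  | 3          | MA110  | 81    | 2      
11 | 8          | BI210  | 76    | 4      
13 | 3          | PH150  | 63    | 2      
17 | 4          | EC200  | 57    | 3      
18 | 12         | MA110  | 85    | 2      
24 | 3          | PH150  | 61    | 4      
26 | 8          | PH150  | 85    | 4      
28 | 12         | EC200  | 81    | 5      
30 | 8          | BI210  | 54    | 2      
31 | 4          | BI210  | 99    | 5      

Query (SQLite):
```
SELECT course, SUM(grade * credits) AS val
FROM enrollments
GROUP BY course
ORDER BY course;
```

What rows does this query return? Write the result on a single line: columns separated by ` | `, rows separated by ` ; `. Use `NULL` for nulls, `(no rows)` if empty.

BI210 | 907 ; EC200 | 576 ; MA110 | 332 ; PH150 | 710

For each row compute grade * credits.
Group by course; take SUM of the expression per group.
  BI210: ids {11, 30, 31} → SUM(grade * credits)=907
  EC200: ids {17, 28} → SUM(grade * credits)=576
  MA110: ids {2, 18} → SUM(grade * credits)=332
  PH150: ids {13, 24, 26} → SUM(grade * credits)=710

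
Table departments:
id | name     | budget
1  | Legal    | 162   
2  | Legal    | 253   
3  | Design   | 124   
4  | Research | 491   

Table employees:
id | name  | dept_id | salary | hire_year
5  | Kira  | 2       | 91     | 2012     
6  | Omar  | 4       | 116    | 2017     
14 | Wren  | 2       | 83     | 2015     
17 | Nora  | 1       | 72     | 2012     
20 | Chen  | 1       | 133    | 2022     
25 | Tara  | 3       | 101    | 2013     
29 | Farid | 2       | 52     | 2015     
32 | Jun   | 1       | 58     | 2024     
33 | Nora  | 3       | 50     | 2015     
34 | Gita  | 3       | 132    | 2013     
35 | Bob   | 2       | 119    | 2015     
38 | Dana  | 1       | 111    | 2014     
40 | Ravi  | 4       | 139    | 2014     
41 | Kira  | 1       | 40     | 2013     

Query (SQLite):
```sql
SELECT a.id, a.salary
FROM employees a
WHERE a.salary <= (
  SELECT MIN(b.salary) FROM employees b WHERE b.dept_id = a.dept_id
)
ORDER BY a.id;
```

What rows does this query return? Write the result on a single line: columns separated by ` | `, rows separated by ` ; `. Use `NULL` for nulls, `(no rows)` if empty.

For each employees row a, compute MIN(salary) over rows sharing a.dept_id.
Keep row a if a.salary <= that per-group MIN.
  dept_id=1: MIN(salary) = 40
  dept_id=2: MIN(salary) = 52
  dept_id=3: MIN(salary) = 50
  dept_id=4: MIN(salary) = 116

6 | 116 ; 29 | 52 ; 33 | 50 ; 41 | 40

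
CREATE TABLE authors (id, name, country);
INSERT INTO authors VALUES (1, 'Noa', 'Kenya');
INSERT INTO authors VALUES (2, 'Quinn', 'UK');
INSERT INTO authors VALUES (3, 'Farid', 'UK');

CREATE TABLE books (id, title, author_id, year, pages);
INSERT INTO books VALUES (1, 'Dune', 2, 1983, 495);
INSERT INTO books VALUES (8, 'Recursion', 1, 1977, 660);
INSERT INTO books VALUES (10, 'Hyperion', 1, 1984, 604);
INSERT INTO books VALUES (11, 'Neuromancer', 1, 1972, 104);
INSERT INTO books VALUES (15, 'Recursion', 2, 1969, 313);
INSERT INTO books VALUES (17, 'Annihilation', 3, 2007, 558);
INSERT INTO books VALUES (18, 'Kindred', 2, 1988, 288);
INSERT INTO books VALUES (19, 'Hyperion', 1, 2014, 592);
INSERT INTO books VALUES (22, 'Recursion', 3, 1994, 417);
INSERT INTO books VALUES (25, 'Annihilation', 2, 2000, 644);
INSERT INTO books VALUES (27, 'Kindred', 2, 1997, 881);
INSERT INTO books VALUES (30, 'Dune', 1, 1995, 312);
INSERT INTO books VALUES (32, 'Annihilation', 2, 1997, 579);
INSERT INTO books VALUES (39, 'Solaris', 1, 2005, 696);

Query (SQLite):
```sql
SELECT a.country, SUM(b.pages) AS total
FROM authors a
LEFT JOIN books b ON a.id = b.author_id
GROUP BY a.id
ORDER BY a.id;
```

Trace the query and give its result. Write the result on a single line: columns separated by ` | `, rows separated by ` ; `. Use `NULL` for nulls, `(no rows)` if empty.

Kenya | 2968 ; UK | 3200 ; UK | 975

LEFT JOIN keeps every authors row; unmatched ones get NULL for books columns.
Group by authors.id and compute SUM(b.pages). SUM over an all-NULL group is NULL.
  1: ids {8, 10, 11, 19, 30, 39} → SUM(b.pages)=2968
  2: ids {1, 15, 18, 25, 27, 32} → SUM(b.pages)=3200
  3: ids {17, 22} → SUM(b.pages)=975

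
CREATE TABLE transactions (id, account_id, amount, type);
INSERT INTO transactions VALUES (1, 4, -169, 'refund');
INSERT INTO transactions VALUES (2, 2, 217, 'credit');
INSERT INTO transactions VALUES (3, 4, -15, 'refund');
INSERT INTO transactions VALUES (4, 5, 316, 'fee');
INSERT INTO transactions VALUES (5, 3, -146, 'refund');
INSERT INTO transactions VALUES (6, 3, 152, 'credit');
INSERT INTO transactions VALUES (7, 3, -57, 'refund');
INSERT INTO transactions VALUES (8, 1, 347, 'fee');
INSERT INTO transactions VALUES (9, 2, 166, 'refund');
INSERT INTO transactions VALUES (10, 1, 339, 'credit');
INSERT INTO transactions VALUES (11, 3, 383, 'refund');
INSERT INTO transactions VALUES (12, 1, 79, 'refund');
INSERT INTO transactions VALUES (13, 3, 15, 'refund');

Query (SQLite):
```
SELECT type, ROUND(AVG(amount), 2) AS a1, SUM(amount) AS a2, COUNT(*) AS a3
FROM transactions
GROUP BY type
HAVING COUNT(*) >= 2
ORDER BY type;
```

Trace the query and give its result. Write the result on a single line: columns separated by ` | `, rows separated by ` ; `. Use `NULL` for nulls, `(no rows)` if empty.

Group transactions by type.
Per group compute: ROUND(AVG(amount), 2), SUM(amount), COUNT(*).
HAVING: drop groups with fewer than 2 rows.
  credit: ids {2, 6, 10} → ROUND(AVG(amount), 2)=236, SUM(amount)=708, COUNT(*)=3
  fee: ids {4, 8} → ROUND(AVG(amount), 2)=331.5, SUM(amount)=663, COUNT(*)=2
  refund: ids {1, 3, 5, 7, 9, 11, 12, 13} → ROUND(AVG(amount), 2)=32, SUM(amount)=256, COUNT(*)=8

credit | 236 | 708 | 3 ; fee | 331.5 | 663 | 2 ; refund | 32 | 256 | 8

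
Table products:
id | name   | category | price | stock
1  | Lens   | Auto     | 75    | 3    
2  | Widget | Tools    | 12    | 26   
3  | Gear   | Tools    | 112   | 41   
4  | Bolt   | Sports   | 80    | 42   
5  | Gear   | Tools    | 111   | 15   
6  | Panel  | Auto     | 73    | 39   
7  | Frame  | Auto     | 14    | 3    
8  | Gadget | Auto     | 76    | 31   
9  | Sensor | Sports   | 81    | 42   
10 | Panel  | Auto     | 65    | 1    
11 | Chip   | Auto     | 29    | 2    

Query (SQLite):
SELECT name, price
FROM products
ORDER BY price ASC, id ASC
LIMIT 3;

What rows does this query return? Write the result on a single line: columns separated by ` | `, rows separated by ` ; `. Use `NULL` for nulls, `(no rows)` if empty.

Widget | 12 ; Frame | 14 ; Chip | 29

Sort by price asc, tiebreak id asc: (12, id=2), (14, id=7), (29, id=11), (65, id=10), (73, id=6), (75, id=1) …. Take first 3.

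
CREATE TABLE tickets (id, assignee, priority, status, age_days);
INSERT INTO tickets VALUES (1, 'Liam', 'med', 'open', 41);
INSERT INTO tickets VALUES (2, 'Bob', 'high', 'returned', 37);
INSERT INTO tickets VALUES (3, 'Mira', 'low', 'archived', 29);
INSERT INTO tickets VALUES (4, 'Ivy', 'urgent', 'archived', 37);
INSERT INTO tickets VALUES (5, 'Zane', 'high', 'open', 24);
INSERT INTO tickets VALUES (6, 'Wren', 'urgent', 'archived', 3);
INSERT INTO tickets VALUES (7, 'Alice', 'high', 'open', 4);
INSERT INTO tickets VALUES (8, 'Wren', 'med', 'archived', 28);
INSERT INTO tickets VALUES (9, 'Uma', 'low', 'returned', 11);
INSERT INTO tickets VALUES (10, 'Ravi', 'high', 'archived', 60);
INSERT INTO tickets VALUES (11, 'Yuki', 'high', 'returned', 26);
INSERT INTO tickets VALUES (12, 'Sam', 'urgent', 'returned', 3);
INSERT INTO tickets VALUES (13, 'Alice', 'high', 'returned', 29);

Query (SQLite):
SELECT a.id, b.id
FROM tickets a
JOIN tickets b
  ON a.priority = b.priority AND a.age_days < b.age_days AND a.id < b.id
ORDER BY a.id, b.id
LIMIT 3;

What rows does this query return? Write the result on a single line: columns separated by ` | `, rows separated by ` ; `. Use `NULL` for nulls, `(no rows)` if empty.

Pairs (a,b) with same priority, a.age_days < b.age_days, a.id < b.id.
priority groups: high:{2,5,7,10,11,13} low:{3,9} med:{1,8} urgent:{4,6,12}
Ordered by (a.id, b.id); first 3.

2 | 10 ; 5 | 10 ; 5 | 11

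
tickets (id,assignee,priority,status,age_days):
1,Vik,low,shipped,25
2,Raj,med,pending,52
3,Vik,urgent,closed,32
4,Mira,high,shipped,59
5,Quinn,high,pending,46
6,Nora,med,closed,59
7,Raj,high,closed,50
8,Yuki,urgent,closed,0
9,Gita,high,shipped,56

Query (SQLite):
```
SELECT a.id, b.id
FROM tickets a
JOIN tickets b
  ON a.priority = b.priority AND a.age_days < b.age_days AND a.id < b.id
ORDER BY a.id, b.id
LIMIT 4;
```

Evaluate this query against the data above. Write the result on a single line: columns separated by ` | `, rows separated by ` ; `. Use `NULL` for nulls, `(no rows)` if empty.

2 | 6 ; 5 | 7 ; 5 | 9 ; 7 | 9

Pairs (a,b) with same priority, a.age_days < b.age_days, a.id < b.id.
priority groups: high:{4,5,7,9} low:{1} med:{2,6} urgent:{3,8}
Ordered by (a.id, b.id); first 4.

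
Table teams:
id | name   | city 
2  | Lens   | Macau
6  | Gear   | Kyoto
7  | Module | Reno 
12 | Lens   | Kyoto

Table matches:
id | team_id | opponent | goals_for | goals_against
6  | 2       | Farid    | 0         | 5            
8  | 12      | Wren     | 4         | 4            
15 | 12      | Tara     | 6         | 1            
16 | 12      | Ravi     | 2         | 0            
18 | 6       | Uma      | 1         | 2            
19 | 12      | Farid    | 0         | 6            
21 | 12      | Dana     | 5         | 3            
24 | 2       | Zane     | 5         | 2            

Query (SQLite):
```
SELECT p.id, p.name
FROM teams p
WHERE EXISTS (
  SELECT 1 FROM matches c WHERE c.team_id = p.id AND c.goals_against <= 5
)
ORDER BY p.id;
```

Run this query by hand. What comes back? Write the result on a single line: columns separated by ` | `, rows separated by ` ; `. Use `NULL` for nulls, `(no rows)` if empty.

2 | Lens ; 6 | Gear ; 12 | Lens

For each teams row, check whether any matches with matching team_id has goals_against <= 5.
Keep rows where that is true.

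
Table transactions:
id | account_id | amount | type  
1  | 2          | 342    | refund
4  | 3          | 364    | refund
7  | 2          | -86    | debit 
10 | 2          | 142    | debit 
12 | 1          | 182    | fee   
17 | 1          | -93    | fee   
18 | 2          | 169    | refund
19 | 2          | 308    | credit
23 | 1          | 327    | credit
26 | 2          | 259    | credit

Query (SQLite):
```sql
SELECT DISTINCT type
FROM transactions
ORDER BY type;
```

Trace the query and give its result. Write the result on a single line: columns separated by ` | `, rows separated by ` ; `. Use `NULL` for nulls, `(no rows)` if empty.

credit ; debit ; fee ; refund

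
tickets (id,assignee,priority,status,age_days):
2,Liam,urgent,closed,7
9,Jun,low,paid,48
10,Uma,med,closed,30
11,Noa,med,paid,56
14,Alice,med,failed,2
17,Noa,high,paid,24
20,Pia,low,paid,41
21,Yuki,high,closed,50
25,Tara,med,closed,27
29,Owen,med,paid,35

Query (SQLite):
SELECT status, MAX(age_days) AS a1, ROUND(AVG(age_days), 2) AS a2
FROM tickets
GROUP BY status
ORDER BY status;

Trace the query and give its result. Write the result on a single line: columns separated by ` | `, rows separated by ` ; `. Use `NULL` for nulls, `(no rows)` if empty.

Group tickets by status.
Per group compute: MAX(age_days), ROUND(AVG(age_days), 2).
  closed: ids {2, 10, 21, 25} → MAX(age_days)=50, ROUND(AVG(age_days), 2)=28.5
  failed: ids {14} → MAX(age_days)=2, ROUND(AVG(age_days), 2)=2
  paid: ids {9, 11, 17, 20, 29} → MAX(age_days)=56, ROUND(AVG(age_days), 2)=40.8

closed | 50 | 28.5 ; failed | 2 | 2 ; paid | 56 | 40.8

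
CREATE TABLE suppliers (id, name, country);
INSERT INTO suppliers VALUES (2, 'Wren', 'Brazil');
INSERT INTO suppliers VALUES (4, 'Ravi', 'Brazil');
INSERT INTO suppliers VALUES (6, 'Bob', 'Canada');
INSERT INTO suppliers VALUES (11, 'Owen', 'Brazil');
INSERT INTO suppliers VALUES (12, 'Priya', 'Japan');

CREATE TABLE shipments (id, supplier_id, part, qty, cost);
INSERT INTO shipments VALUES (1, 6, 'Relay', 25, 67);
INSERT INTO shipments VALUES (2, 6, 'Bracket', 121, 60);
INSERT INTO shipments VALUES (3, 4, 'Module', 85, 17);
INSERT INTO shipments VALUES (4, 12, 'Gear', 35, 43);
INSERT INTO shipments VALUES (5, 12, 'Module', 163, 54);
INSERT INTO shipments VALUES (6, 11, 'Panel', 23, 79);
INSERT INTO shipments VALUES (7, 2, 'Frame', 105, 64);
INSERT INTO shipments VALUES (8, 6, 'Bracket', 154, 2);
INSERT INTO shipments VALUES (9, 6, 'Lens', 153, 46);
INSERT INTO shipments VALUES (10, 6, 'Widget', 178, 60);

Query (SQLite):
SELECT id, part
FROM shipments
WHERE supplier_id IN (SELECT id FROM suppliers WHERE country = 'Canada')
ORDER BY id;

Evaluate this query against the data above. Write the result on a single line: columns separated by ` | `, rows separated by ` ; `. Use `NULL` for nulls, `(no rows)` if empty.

1 | Relay ; 2 | Bracket ; 8 | Bracket ; 9 | Lens ; 10 | Widget

Inner query: suppliers.id where country = 'Canada'.
Outer: keep shipments rows whose supplier_id is in that set.
Inner query → {6}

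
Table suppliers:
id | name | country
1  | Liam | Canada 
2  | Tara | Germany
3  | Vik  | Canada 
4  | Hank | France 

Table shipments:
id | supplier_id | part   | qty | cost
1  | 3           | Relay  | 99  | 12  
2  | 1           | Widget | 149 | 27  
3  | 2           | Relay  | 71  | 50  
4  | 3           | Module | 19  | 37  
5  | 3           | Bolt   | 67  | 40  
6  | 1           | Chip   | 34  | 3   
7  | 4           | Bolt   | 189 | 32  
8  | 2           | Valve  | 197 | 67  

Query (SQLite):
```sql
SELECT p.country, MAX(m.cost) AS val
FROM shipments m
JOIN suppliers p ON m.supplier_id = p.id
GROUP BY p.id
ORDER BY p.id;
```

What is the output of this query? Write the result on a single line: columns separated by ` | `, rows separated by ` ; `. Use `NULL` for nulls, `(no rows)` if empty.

Canada | 27 ; Germany | 67 ; Canada | 40 ; France | 32

Join each shipments row to its suppliers via supplier_id.
Group joined rows by suppliers.id; compute MAX(m.cost) per group.
  1: ids {2, 6} → MAX(m.cost)=27
  2: ids {3, 8} → MAX(m.cost)=67
  3: ids {1, 4, 5} → MAX(m.cost)=40
  4: ids {7} → MAX(m.cost)=32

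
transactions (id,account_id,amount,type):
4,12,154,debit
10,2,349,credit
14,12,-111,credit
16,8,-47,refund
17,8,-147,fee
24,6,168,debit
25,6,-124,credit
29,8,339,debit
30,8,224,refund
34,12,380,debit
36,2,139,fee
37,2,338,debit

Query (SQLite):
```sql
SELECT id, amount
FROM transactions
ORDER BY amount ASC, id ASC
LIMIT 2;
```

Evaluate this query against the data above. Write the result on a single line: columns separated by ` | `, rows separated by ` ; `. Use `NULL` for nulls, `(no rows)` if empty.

17 | -147 ; 25 | -124

Sort by amount asc, tiebreak id asc: (-147, id=17), (-124, id=25), (-111, id=14), (-47, id=16), (139, id=36) …. Take first 2.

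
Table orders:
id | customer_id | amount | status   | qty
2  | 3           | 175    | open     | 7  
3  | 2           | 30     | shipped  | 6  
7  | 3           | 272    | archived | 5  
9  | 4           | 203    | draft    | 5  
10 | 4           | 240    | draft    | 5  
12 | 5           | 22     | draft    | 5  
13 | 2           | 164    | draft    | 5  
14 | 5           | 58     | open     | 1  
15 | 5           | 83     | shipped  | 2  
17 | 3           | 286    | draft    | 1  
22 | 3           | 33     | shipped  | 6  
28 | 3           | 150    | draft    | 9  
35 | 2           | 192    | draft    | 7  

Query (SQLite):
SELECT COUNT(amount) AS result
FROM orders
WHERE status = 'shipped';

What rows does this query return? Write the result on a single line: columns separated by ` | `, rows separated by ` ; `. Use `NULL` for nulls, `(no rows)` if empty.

3

Rows where status='shipped' → amount values: [30, 83, 33].
COUNT(amount) counts non-NULL values → 3.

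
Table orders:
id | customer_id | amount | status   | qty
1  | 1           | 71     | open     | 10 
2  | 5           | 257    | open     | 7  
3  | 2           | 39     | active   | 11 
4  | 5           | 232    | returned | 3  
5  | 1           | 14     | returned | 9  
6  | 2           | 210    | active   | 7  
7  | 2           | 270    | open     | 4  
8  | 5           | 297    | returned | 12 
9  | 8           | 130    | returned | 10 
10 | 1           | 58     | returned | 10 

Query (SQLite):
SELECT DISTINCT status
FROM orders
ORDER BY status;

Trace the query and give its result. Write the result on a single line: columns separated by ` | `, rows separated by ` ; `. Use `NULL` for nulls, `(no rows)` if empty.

Collect distinct status values from orders.

active ; open ; returned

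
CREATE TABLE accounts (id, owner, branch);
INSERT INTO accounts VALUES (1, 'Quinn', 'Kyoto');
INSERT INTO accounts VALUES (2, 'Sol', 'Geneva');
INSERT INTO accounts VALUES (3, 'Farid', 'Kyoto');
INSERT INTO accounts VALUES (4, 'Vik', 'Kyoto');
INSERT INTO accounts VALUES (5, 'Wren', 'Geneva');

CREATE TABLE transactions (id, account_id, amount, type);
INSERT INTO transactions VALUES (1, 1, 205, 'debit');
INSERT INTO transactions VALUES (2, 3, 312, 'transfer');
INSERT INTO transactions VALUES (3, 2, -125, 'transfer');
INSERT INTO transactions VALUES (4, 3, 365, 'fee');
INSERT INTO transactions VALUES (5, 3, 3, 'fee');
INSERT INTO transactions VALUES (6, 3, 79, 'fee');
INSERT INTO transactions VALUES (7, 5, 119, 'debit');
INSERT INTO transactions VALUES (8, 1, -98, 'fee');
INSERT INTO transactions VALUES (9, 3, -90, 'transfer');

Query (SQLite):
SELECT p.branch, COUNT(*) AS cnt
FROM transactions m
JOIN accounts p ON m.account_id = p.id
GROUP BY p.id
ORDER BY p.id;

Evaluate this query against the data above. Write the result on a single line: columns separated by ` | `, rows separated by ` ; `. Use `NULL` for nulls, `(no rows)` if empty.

Join each transactions row to its accounts via account_id.
Group joined rows by accounts.id; compute COUNT(*) per group.
  1: ids {1, 8} → COUNT(*)=2
  2: ids {3} → COUNT(*)=1
  3: ids {2, 4, 5, 6, 9} → COUNT(*)=5
  5: ids {7} → COUNT(*)=1

Kyoto | 2 ; Geneva | 1 ; Kyoto | 5 ; Geneva | 1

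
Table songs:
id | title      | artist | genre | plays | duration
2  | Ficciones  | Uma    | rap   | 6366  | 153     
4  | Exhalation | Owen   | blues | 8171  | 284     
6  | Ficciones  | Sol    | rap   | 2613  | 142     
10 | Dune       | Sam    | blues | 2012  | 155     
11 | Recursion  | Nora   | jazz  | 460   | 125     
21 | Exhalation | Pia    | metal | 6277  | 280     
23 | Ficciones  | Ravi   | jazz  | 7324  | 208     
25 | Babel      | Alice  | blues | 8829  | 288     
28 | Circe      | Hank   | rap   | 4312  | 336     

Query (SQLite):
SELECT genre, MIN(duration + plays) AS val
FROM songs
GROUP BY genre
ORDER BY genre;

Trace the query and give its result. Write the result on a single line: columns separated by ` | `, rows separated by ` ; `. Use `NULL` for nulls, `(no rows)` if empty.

For each row compute duration + plays.
Group by genre; take MIN of the expression per group.
  blues: ids {4, 10, 25} → MIN(duration + plays)=2167
  jazz: ids {11, 23} → MIN(duration + plays)=585
  metal: ids {21} → MIN(duration + plays)=6557
  rap: ids {2, 6, 28} → MIN(duration + plays)=2755

blues | 2167 ; jazz | 585 ; metal | 6557 ; rap | 2755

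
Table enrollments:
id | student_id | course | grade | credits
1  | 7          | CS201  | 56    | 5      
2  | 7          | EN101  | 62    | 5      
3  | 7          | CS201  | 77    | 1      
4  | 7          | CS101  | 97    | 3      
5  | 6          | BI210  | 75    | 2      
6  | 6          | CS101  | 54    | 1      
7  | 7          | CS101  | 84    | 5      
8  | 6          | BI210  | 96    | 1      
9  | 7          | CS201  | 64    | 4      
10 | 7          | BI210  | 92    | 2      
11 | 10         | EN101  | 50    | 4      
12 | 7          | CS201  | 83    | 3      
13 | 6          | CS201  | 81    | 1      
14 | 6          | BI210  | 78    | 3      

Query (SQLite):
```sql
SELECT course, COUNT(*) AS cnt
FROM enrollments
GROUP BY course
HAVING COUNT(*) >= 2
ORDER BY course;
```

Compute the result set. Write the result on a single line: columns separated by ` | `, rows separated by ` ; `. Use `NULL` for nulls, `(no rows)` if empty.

Partition enrollments by course; compute COUNT(*) within each group.
HAVING: keep groups with count ≥ 2.
  BI210: ids {5, 8, 10, 14} → COUNT(*)=4
  CS101: ids {4, 6, 7} → COUNT(*)=3
  CS201: ids {1, 3, 9, 12, 13} → COUNT(*)=5
  EN101: ids {2, 11} → COUNT(*)=2

BI210 | 4 ; CS101 | 3 ; CS201 | 5 ; EN101 | 2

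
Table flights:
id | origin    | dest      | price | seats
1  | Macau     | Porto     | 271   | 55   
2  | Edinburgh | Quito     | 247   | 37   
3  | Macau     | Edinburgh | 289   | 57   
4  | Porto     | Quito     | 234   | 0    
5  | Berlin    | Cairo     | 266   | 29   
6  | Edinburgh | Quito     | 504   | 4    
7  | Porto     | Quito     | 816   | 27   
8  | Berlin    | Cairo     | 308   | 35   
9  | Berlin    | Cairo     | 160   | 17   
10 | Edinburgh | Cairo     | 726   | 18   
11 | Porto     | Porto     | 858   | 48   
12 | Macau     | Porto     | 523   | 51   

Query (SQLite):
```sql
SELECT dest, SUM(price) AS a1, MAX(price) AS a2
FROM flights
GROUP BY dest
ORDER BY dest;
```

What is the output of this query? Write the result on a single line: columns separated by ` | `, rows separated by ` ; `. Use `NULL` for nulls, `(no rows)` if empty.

Group flights by dest.
Per group compute: SUM(price), MAX(price).
  Cairo: ids {5, 8, 9, 10} → SUM(price)=1460, MAX(price)=726
  Edinburgh: ids {3} → SUM(price)=289, MAX(price)=289
  Porto: ids {1, 11, 12} → SUM(price)=1652, MAX(price)=858
  Quito: ids {2, 4, 6, 7} → SUM(price)=1801, MAX(price)=816

Cairo | 1460 | 726 ; Edinburgh | 289 | 289 ; Porto | 1652 | 858 ; Quito | 1801 | 816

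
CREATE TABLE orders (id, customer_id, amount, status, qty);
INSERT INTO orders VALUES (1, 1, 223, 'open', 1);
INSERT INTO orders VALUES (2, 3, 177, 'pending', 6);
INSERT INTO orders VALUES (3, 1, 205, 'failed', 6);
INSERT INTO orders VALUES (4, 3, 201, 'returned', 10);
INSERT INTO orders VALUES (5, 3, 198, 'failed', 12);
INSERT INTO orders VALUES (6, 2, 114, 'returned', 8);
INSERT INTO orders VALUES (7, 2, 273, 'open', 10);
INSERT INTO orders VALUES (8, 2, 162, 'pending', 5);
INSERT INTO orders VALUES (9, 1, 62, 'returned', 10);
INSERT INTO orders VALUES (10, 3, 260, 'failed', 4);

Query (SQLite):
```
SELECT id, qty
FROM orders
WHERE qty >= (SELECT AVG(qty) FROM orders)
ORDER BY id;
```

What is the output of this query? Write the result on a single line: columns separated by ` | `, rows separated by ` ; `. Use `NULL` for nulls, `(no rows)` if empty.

Scalar subquery: AVG(qty) over all orders rows = 7.2.
Keep rows where qty >= that value.

4 | 10 ; 5 | 12 ; 6 | 8 ; 7 | 10 ; 9 | 10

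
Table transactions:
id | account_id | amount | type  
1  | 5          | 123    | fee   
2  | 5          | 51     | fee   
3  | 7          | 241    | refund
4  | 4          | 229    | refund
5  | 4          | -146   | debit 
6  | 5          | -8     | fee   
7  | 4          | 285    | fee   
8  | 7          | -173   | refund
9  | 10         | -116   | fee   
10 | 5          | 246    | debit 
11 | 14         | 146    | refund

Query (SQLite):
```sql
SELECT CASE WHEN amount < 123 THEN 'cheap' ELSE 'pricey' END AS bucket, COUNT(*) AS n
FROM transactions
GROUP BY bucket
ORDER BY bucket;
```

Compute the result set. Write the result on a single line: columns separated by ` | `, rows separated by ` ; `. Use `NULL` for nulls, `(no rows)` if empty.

cheap | 5 ; pricey | 6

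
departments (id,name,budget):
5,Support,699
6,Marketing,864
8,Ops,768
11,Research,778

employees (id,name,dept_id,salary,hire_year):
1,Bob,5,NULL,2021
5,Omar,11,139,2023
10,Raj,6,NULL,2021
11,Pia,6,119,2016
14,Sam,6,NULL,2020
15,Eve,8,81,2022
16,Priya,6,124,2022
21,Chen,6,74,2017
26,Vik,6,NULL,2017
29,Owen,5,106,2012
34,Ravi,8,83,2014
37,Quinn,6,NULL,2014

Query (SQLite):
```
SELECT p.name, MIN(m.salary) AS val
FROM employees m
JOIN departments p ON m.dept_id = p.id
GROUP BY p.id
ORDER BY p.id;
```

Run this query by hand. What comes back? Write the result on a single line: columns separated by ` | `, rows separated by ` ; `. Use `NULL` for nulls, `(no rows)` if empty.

Join each employees row to its departments via dept_id.
Group joined rows by departments.id; compute MIN(m.salary) per group.
  5: ids {1, 29} → MIN(m.salary)=106
  6: ids {10, 11, 14, 16, 21, 26, 37} → MIN(m.salary)=74
  8: ids {15, 34} → MIN(m.salary)=81
  11: ids {5} → MIN(m.salary)=139

Support | 106 ; Marketing | 74 ; Ops | 81 ; Research | 139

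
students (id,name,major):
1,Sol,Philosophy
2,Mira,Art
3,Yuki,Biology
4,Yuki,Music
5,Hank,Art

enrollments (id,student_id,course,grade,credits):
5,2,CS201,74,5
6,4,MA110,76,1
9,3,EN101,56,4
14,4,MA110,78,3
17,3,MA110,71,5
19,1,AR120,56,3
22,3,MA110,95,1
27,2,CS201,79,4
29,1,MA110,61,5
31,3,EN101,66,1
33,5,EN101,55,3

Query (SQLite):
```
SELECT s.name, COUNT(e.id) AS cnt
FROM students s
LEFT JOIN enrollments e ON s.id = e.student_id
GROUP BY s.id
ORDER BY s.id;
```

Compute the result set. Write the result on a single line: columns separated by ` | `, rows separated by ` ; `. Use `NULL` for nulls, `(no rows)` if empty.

Sol | 2 ; Mira | 2 ; Yuki | 4 ; Yuki | 2 ; Hank | 1

LEFT JOIN keeps every students row; unmatched ones get NULL for enrollments columns.
Group by students.id and compute COUNT(e.id). COUNT(col) of an all-NULL group is 0.
  1: ids {19, 29} → COUNT(e.id)=2
  2: ids {5, 27} → COUNT(e.id)=2
  3: ids {9, 17, 22, 31} → COUNT(e.id)=4
  4: ids {6, 14} → COUNT(e.id)=2
  5: ids {33} → COUNT(e.id)=1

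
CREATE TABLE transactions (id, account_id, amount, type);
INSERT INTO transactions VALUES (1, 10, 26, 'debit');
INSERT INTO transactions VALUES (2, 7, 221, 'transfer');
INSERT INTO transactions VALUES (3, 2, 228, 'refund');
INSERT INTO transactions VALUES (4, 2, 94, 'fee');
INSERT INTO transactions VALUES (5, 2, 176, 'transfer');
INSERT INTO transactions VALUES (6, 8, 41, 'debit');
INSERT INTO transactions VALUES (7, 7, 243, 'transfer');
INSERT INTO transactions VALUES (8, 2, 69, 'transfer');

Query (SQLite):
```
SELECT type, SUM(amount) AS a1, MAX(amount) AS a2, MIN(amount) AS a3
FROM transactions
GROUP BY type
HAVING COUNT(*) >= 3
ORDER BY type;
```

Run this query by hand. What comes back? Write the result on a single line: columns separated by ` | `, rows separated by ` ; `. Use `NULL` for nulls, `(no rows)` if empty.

Group transactions by type.
Per group compute: SUM(amount), MAX(amount), MIN(amount).
HAVING: drop groups with fewer than 3 rows.
  debit: ids {1, 6} → SUM(amount)=67, MAX(amount)=41, MIN(amount)=26
  fee: ids {4} → SUM(amount)=94, MAX(amount)=94, MIN(amount)=94
  refund: ids {3} → SUM(amount)=228, MAX(amount)=228, MIN(amount)=228
  transfer: ids {2, 5, 7, 8} → SUM(amount)=709, MAX(amount)=243, MIN(amount)=69

transfer | 709 | 243 | 69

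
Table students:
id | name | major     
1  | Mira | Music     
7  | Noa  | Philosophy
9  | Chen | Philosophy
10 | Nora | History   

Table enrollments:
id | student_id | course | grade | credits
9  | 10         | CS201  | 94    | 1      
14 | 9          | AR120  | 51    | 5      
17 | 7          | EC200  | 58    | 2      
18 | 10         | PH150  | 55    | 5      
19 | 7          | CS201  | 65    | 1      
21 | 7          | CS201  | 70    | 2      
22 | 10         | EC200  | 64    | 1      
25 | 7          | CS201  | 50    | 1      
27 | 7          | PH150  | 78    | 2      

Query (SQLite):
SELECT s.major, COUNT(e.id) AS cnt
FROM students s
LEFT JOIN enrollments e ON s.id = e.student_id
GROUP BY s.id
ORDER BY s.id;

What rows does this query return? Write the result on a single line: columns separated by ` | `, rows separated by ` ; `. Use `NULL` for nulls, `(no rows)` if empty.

Music | 0 ; Philosophy | 5 ; Philosophy | 1 ; History | 3

LEFT JOIN keeps every students row; unmatched ones get NULL for enrollments columns.
Group by students.id and compute COUNT(e.id). COUNT(col) of an all-NULL group is 0.
  1: ids {—} → COUNT(e.id)=0
  7: ids {17, 19, 21, 25, 27} → COUNT(e.id)=5
  9: ids {14} → COUNT(e.id)=1
  10: ids {9, 18, 22} → COUNT(e.id)=3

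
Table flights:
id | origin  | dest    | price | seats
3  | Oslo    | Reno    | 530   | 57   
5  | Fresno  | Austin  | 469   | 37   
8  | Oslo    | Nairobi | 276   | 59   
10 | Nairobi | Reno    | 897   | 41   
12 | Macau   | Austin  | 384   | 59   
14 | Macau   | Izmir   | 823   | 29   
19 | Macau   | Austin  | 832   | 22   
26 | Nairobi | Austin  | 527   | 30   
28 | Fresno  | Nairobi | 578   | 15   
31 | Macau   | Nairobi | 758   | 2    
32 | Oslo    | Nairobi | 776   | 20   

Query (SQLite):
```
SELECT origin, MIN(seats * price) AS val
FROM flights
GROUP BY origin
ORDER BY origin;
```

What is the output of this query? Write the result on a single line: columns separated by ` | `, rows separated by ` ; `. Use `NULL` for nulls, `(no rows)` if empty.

For each row compute seats * price.
Group by origin; take MIN of the expression per group.
  Fresno: ids {5, 28} → MIN(seats * price)=8670
  Macau: ids {12, 14, 19, 31} → MIN(seats * price)=1516
  Nairobi: ids {10, 26} → MIN(seats * price)=15810
  Oslo: ids {3, 8, 32} → MIN(seats * price)=15520

Fresno | 8670 ; Macau | 1516 ; Nairobi | 15810 ; Oslo | 15520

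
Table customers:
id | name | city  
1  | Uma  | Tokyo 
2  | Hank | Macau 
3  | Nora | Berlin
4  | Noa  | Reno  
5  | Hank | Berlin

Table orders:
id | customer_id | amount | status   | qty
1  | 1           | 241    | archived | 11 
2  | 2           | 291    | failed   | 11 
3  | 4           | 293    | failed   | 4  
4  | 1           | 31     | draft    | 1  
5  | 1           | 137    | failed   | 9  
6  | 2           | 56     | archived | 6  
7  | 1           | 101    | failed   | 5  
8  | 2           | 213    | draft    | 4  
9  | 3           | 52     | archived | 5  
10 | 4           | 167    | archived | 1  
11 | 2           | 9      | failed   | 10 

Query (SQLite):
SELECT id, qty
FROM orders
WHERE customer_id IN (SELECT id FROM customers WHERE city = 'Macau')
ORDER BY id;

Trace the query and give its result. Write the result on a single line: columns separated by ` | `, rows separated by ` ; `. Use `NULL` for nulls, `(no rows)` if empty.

Inner query: customers.id where city = 'Macau'.
Outer: keep orders rows whose customer_id is in that set.
Inner query → {2}

2 | 11 ; 6 | 6 ; 8 | 4 ; 11 | 10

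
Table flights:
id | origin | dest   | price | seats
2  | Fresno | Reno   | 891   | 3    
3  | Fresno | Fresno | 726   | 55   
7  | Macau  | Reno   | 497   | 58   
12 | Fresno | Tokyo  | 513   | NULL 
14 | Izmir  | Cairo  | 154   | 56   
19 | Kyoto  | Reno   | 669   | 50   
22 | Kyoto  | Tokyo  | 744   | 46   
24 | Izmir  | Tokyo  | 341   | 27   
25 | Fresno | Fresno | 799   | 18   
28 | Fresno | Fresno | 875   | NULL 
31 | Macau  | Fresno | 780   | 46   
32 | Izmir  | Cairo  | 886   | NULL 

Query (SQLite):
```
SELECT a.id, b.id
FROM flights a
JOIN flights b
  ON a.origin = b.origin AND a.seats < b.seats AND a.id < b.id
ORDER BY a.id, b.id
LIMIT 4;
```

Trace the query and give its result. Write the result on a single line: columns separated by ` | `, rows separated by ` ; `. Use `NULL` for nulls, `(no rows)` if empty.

2 | 3 ; 2 | 25

Pairs (a,b) with same origin, a.seats < b.seats, a.id < b.id.
origin groups: Fresno:{2,3,12,25,28} Izmir:{14,24,32} Kyoto:{19,22} Macau:{7,31}
Ordered by (a.id, b.id); first 4.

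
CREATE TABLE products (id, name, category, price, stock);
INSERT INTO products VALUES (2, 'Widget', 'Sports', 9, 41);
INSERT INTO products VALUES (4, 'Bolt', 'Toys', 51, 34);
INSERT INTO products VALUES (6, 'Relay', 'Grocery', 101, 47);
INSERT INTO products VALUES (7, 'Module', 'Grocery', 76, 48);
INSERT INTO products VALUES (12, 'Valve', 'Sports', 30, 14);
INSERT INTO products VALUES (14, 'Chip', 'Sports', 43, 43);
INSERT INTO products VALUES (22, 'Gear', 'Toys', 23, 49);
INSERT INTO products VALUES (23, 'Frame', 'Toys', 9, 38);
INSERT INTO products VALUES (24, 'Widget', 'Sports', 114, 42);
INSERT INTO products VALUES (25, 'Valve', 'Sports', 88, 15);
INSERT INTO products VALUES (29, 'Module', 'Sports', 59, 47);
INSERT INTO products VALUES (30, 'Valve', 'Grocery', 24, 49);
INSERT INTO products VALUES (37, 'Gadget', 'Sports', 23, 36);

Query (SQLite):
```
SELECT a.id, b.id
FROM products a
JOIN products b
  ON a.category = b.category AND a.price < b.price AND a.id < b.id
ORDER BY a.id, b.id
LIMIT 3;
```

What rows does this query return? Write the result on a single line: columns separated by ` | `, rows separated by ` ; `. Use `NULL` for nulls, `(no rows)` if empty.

Pairs (a,b) with same category, a.price < b.price, a.id < b.id.
category groups: Grocery:{6,7,30} Sports:{2,12,14,24,25,29,37} Toys:{4,22,23}
Ordered by (a.id, b.id); first 3.

2 | 12 ; 2 | 14 ; 2 | 24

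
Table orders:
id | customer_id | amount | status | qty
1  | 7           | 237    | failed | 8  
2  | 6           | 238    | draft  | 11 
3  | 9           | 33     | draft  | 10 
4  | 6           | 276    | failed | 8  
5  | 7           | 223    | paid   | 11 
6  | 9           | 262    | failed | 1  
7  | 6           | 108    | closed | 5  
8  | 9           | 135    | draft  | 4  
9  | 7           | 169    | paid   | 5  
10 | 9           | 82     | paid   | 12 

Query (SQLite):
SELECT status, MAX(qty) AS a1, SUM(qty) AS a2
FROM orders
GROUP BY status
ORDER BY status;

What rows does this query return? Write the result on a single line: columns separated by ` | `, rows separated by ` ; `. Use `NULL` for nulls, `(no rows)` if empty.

closed | 5 | 5 ; draft | 11 | 25 ; failed | 8 | 17 ; paid | 12 | 28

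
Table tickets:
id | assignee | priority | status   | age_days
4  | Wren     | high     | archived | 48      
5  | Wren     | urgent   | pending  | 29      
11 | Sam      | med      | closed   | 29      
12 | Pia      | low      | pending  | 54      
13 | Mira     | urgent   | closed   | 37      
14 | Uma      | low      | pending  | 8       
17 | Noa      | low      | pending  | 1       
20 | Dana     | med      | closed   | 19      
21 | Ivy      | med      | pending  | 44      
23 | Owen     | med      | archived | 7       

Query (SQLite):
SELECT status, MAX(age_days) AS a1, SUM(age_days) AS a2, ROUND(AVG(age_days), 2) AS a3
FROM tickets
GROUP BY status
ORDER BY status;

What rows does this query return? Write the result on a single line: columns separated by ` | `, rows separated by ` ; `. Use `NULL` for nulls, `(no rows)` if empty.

archived | 48 | 55 | 27.5 ; closed | 37 | 85 | 28.33 ; pending | 54 | 136 | 27.2

Group tickets by status.
Per group compute: MAX(age_days), SUM(age_days), ROUND(AVG(age_days), 2).
  archived: ids {4, 23} → MAX(age_days)=48, SUM(age_days)=55, ROUND(AVG(age_days), 2)=27.5
  closed: ids {11, 13, 20} → MAX(age_days)=37, SUM(age_days)=85, ROUND(AVG(age_days), 2)=28.33
  pending: ids {5, 12, 14, 17, 21} → MAX(age_days)=54, SUM(age_days)=136, ROUND(AVG(age_days), 2)=27.2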